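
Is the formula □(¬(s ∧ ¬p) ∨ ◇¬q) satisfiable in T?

Satisfiable

1. □(¬(s ∧ ¬p) ∨ ◇¬q), 0
2. ¬(s ∧ ¬p) ∨ ◇¬q, 0
3. ◇¬q, 0
4. ¬q, 1
5. ¬(s ∧ ¬p) ∨ ◇¬q, 1
6. ◇¬q, 1
7. ¬q, 2
Accessibility: 0R0, 0R1, 1R1, 1R2, 2R2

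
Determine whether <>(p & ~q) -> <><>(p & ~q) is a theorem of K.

Not valid

Tableau for the negation ~(<>(p & ~q) -> <><>(p & ~q)):
1. ~(<>(p & ~q) -> <><>(p & ~q)), u
2. <>(p & ~q), u   [~->-rule on 1]
3. ~<><>(p & ~q), u   [~->-rule on 1]
4. p & ~q, v   [<>-rule on 2: fresh world v, uRv]
5. p, v   [&-rule on 4]
6. ~q, v   [&-rule on 4]
7. ~<>(p & ~q), v   [~<>-rule on 3 via uRv]
Accessibility: uRv
The negation has an open branch (countermodel exists).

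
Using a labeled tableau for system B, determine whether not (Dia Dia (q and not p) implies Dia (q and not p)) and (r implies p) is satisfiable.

Satisfiable (open branch found)

1. not (Dia Dia (q and not p) implies Dia (q and not p)) and (r implies p), w0
2. not (Dia Dia (q and not p) implies Dia (q and not p)), w0
3. r implies p, w0
4. Dia Dia (q and not p), w0
5. not Dia (q and not p), w0
6. not (q and not p), w0
7. p, w0
8. Dia (q and not p), w1
9. not (q and not p), w1
10. p, w1
11. q and not p, w2
12. q, w2
13. not p, w2
Accessibility: w0Rw0, w0Rw1, w1Rw0, w1Rw1, w1Rw2, w2Rw1, w2Rw2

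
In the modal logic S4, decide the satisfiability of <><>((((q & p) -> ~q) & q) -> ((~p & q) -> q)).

1. <><>((((q & p) -> ~q) & q) -> ((~p & q) -> q)), u
2. <>((((q & p) -> ~q) & q) -> ((~p & q) -> q)), v   [<>-rule on 1: fresh world v, uRv]
3. (((q & p) -> ~q) & q) -> ((~p & q) -> q), w   [<>-rule on 2: fresh world w, vRw]
4. (~p & q) -> q, w   [->-rule on 3 (branches; this branch)]
5. q, w   [->-rule on 4 (branches; this branch)]
Accessibility: uRu, uRv, uRw, vRv, vRw, wRw

Yes, satisfiable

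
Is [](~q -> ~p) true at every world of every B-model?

Tableau for the negation ~[](~q -> ~p):
1. ~[](~q -> ~p), w0
2. ~(~q -> ~p), w1
3. ~q, w1
4. p, w1
Accessibility: w0Rw0, w0Rw1, w1Rw0, w1Rw1
The negation has an open branch (countermodel exists).

Invalid (countermodel exists)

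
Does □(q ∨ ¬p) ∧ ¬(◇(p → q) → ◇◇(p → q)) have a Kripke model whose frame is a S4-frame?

1. □(q ∨ ¬p) ∧ ¬(◇(p → q) → ◇◇(p → q)), w0
2. □(q ∨ ¬p), w0   [∧-rule on 1]
3. ¬(◇(p → q) → ◇◇(p → q)), w0   [∧-rule on 1]
4. ◇(p → q), w0   [¬→-rule on 3]
5. ¬◇◇(p → q), w0   [¬→-rule on 3]
6. q ∨ ¬p, w0   [□-rule on 2 via w0Rw0]
7. ¬◇(p → q), w0   [¬◇-rule on 5 via w0Rw0]
8. ¬(p → q), w0   [¬◇-rule on 7 via w0Rw0]
9. p, w0   [¬→-rule on 8]
10. ¬q, w0   [¬→-rule on 8]
11. ¬p, w0   [∨-rule on 6 (branches; this branch)]
Accessibility: w0Rw0
Branch closes: p and ¬p both at w0.
(One branch shown.) All branches close.

Unsatisfiable (every branch closes)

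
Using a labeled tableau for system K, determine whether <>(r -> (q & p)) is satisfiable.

1. <>(r -> (q & p)), 0
2. r -> (q & p), 1   [<>-rule on 1: fresh world 1, 0R1]
3. q & p, 1   [->-rule on 2 (branches; this branch)]
4. q, 1   [&-rule on 3]
5. p, 1   [&-rule on 3]
Accessibility: 0R1

Satisfiable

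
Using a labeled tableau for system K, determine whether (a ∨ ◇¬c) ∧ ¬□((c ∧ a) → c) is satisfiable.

1. (a ∨ ◇¬c) ∧ ¬□((c ∧ a) → c), w0
2. a ∨ ◇¬c, w0
3. ¬□((c ∧ a) → c), w0
4. ◇¬c, w0
5. ¬((c ∧ a) → c), w1
6. c ∧ a, w1
7. ¬c, w1
8. c, w1
9. a, w1
Accessibility: w0Rw1
Branch closes: c and ¬c both at w1.
All branches of the tableau close; one closing branch shown above.

Unsatisfiable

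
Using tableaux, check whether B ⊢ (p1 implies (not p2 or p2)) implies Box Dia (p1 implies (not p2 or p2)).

Tableau for the negation not ((p1 implies (not p2 or p2)) implies Box Dia (p1 implies (not p2 or p2))):
1. not ((p1 implies (not p2 or p2)) implies Box Dia (p1 implies (not p2 or p2))), 0
2. p1 implies (not p2 or p2), 0
3. not Box Dia (p1 implies (not p2 or p2)), 0
4. not p2 or p2, 0
5. p2, 0
6. not Dia (p1 implies (not p2 or p2)), 1
7. not (p1 implies (not p2 or p2)), 0
8. p1, 0
9. not (not p2 or p2), 0
10. not p2, 0
Accessibility: 0R0, 0R1, 1R0, 1R1
Branch closes: p2 and not p2 both at 0.
All branches of the negation close; one closing branch shown above.

Yes, valid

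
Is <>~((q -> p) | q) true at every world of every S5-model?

Not valid

Tableau for the negation ~<>~((q -> p) | q):
1. ~<>~((q -> p) | q), w0
2. (q -> p) | q, w0
3. q, w0
Accessibility: w0Rw0
The negation has an open branch (countermodel exists).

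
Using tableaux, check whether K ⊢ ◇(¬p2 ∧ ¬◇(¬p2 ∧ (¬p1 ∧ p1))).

Tableau for the negation ¬◇(¬p2 ∧ ¬◇(¬p2 ∧ (¬p1 ∧ p1))):
1. ¬◇(¬p2 ∧ ¬◇(¬p2 ∧ (¬p1 ∧ p1))), u
The negation has an open branch (countermodel exists).

No, not valid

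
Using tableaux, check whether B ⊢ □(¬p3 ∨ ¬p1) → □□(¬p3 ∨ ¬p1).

Not valid

Tableau for the negation ¬(□(¬p3 ∨ ¬p1) → □□(¬p3 ∨ ¬p1)):
1. ¬(□(¬p3 ∨ ¬p1) → □□(¬p3 ∨ ¬p1)), u
2. □(¬p3 ∨ ¬p1), u
3. ¬□□(¬p3 ∨ ¬p1), u
4. ¬p3 ∨ ¬p1, u
5. ¬p1, u
6. ¬□(¬p3 ∨ ¬p1), v
7. ¬p3 ∨ ¬p1, v
8. ¬p1, v
9. ¬(¬p3 ∨ ¬p1), w
10. p3, w
11. p1, w
Accessibility: uRu, uRv, vRu, vRv, vRw, wRv, wRw
The negation has an open branch (countermodel exists).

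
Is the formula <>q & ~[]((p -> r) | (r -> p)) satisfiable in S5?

Unsatisfiable

1. <>q & ~[]((p -> r) | (r -> p)), w0
2. <>q, w0   [&-rule on 1]
3. ~[]((p -> r) | (r -> p)), w0   [&-rule on 1]
4. q, w1   [<>-rule on 2: fresh world w1, w0Rw1]
5. ~((p -> r) | (r -> p)), w2   [~[]-rule on 3: fresh world w2, w0Rw2]
6. ~(p -> r), w2   [~|-rule on 5]
7. ~(r -> p), w2   [~|-rule on 5]
8. p, w2   [~->-rule on 6]
9. ~r, w2   [~->-rule on 6]
10. r, w2   [~->-rule on 7]
11. ~p, w2   [~->-rule on 7]
Accessibility: w0Rw0, w0Rw1, w0Rw2, w1Rw0, w1Rw1, w1Rw2, w2Rw0, w2Rw1, w2Rw2
Branch closes: r and ~r both at w2.
Every branch closes; the branch above is one of them.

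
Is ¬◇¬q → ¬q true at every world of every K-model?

No, not valid

Tableau for the negation ¬(¬◇¬q → ¬q):
1. ¬(¬◇¬q → ¬q), 0
2. ¬◇¬q, 0   [¬→-rule on 1]
3. q, 0   [¬→-rule on 1]
The negation has an open branch (countermodel exists).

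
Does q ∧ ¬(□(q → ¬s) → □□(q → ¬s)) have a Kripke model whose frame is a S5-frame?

No, unsatisfiable

1. q ∧ ¬(□(q → ¬s) → □□(q → ¬s)), 0
2. q, 0
3. ¬(□(q → ¬s) → □□(q → ¬s)), 0
4. □(q → ¬s), 0
5. ¬□□(q → ¬s), 0
6. q → ¬s, 0
7. ¬s, 0
8. ¬□(q → ¬s), 1
9. q → ¬s, 1
10. ¬s, 1
11. ¬(q → ¬s), 2
12. q, 2
13. s, 2
14. q → ¬s, 2
15. ¬s, 2
Accessibility: 0R0, 0R1, 0R2, 1R0, 1R1, 1R2, 2R0, 2R1, 2R2
Branch closes: s and ¬s both at 2.
All branches of the tableau close; one closing branch shown above.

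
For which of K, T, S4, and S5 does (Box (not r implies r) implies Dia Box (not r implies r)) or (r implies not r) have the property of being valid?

K-tableau for the negation not ((Box (not r implies r) implies Dia Box (not r implies r)) or (r implies not r)):
1. not ((Box (not r implies r) implies Dia Box (not r implies r)) or (r implies not r)), 0
2. not (Box (not r implies r) implies Dia Box (not r implies r)), 0
3. not (r implies not r), 0
4. Box (not r implies r), 0
5. not Dia Box (not r implies r), 0
6. r, 0
Complete open branch: countermodel on a K-frame, so not valid in K.
T-tableau for the negation not ((Box (not r implies r) implies Dia Box (not r implies r)) or (r implies not r)):
1. not ((Box (not r implies r) implies Dia Box (not r implies r)) or (r implies not r)), 0
2. not (Box (not r implies r) implies Dia Box (not r implies r)), 0
3. not (r implies not r), 0
4. Box (not r implies r), 0
5. not Dia Box (not r implies r), 0
6. r, 0
7. not r implies r, 0
8. not Box (not r implies r), 0
9. not (not r implies r), 1
10. not r, 1
11. not r implies r, 1
12. not Box (not r implies r), 1
13. r, 1
Accessibility: 0R0, 0R1, 1R1
Branch closes: r and not r both at 1.
Every branch closes (one shown): valid in T, hence also in S4, S5 (every theorem of T is a theorem of S4 and S5).

T, S4, S5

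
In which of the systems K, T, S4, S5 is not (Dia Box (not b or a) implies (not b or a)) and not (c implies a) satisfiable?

K, T, S4

S5-tableau for the formula:
1. not (Dia Box (not b or a) implies (not b or a)) and not (c implies a), u
2. not (Dia Box (not b or a) implies (not b or a)), u
3. not (c implies a), u
4. Dia Box (not b or a), u
5. not (not b or a), u
6. c, u
7. not a, u
8. b, u
9. Box (not b or a), v
10. not b or a, u
11. not b or a, v
12. a, u
Accessibility: uRu, uRv, vRu, vRv
Branch closes: a and not a both at u.
Every branch closes (one shown): unsatisfiable in S5.
S4-tableau for the formula:
1. not (Dia Box (not b or a) implies (not b or a)) and not (c implies a), u
2. not (Dia Box (not b or a) implies (not b or a)), u
3. not (c implies a), u
4. Dia Box (not b or a), u
5. not (not b or a), u
6. c, u
7. not a, u
8. b, u
9. Box (not b or a), v
10. not b or a, v
11. a, v
Accessibility: uRu, uRv, vRv
Complete open branch: satisfiable in S4, hence also in K, T (this S4-model is also a K-model and a T-model).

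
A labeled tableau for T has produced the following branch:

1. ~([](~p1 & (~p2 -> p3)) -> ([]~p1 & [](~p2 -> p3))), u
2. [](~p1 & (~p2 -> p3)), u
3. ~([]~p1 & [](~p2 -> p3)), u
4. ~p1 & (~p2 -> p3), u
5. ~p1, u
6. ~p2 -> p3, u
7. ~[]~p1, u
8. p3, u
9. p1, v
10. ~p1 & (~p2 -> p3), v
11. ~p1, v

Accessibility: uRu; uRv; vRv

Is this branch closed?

Both p1 and ~p1 appear at v.

Yes, closed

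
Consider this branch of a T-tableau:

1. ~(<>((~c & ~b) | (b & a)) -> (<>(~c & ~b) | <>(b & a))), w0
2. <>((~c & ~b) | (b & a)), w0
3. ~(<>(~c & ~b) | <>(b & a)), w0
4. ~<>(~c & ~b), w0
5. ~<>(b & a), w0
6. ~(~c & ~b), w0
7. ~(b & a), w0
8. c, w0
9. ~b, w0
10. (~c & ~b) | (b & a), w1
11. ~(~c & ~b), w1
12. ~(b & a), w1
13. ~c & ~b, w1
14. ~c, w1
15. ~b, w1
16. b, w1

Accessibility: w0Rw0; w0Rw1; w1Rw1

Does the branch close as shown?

Both b and ~b appear at w1.

Yes, closed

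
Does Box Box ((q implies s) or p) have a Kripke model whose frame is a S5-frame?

1. Box Box ((q implies s) or p), u
2. Box ((q implies s) or p), u
3. (q implies s) or p, u
4. p, u
Accessibility: uRu

Satisfiable (open branch found)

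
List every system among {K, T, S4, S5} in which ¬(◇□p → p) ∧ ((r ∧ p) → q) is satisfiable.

S5-tableau for the formula:
1. ¬(◇□p → p) ∧ ((r ∧ p) → q), u
2. ¬(◇□p → p), u
3. (r ∧ p) → q, u
4. ◇□p, u
5. ¬p, u
6. ¬(r ∧ p), u
7. □p, v
8. p, u
Accessibility: uRu, uRv, vRu, vRv
Branch closes: p and ¬p both at u.
Every branch closes (one shown): unsatisfiable in S5.
S4-tableau for the formula:
1. ¬(◇□p → p) ∧ ((r ∧ p) → q), u
2. ¬(◇□p → p), u
3. (r ∧ p) → q, u
4. ◇□p, u
5. ¬p, u
6. q, u
7. □p, v
8. p, v
Accessibility: uRu, uRv, vRv
Complete open branch: satisfiable in S4, hence also in K, T (this S4-model is also a K-model and a T-model).

K, T, S4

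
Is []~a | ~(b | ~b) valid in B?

No, not valid

Tableau for the negation ~([]~a | ~(b | ~b)):
1. ~([]~a | ~(b | ~b)), 0
2. ~[]~a, 0   [~|-rule on 1]
3. b | ~b, 0   [~|-rule on 1]
4. ~b, 0   [|-rule on 3 (branches; this branch)]
5. a, 1   [~[]-rule on 2: fresh world 1, 0R1]
Accessibility: 0R0, 0R1, 1R0, 1R1
The negation has an open branch (countermodel exists).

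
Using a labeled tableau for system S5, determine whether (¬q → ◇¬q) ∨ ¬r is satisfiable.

1. (¬q → ◇¬q) ∨ ¬r, u
2. ¬r, u
Accessibility: uRu

Satisfiable (open branch found)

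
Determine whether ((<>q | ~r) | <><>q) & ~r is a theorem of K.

Not valid

Tableau for the negation ~(((<>q | ~r) | <><>q) & ~r):
1. ~(((<>q | ~r) | <><>q) & ~r), w0
2. r, w0
The negation has an open branch (countermodel exists).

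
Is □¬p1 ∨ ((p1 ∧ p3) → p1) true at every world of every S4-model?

Tableau for the negation ¬(□¬p1 ∨ ((p1 ∧ p3) → p1)):
1. ¬(□¬p1 ∨ ((p1 ∧ p3) → p1)), u
2. ¬□¬p1, u   [¬∨-rule on 1]
3. ¬((p1 ∧ p3) → p1), u   [¬∨-rule on 1]
4. p1 ∧ p3, u   [¬→-rule on 3]
5. ¬p1, u   [¬→-rule on 3]
6. p1, u   [∧-rule on 4]
7. p3, u   [∧-rule on 4]
Accessibility: uRu
Branch closes: p1 and ¬p1 both at u.
Every branch of the negation's tableau closes; the branch above is one of them.

Yes, valid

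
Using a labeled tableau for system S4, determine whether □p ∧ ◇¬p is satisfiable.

1. □p ∧ ◇¬p, u
2. □p, u
3. ◇¬p, u
4. p, u
5. ¬p, v
6. p, v
Accessibility: uRu, uRv, vRv
Branch closes: p and ¬p both at v.
All branches of the tableau close; one closing branch shown above.

No, unsatisfiable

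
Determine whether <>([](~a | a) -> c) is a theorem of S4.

Tableau for the negation ~<>([](~a | a) -> c):
1. ~<>([](~a | a) -> c), u
2. ~([](~a | a) -> c), u
3. [](~a | a), u
4. ~c, u
5. ~a | a, u
6. a, u
Accessibility: uRu
The negation has an open branch (countermodel exists).

Invalid (countermodel exists)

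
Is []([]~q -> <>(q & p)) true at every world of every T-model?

Tableau for the negation ~[]([]~q -> <>(q & p)):
1. ~[]([]~q -> <>(q & p)), 0
2. ~([]~q -> <>(q & p)), 1
3. []~q, 1
4. ~<>(q & p), 1
5. ~q, 1
6. ~(q & p), 1
7. ~p, 1
Accessibility: 0R0, 0R1, 1R1
The negation has an open branch (countermodel exists).

Invalid (countermodel exists)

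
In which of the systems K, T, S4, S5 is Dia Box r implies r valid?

S5-tableau for the negation not (Dia Box r implies r):
1. not (Dia Box r implies r), u
2. Dia Box r, u
3. not r, u
4. Box r, v
5. r, u
Accessibility: uRu, uRv, vRu, vRv
Branch closes: r and not r both at u.
Every branch closes (one shown): valid in S5.
S4-tableau for the negation not (Dia Box r implies r):
1. not (Dia Box r implies r), u
2. Dia Box r, u
3. not r, u
4. Box r, v
5. r, v
Accessibility: uRu, uRv, vRv
Complete open branch: countermodel on an S4-frame, so not valid in S4, nor in K, T (the same frame is also a K-frame and a T-frame).

S5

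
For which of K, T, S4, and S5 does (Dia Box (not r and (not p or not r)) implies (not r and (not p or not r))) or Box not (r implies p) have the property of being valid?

S5

S5-tableau for the negation not ((Dia Box (not r and (not p or not r)) implies (not r and (not p or not r))) or Box not (r implies p)):
1. not ((Dia Box (not r and (not p or not r)) implies (not r and (not p or not r))) or Box not (r implies p)), w0
2. not (Dia Box (not r and (not p or not r)) implies (not r and (not p or not r))), w0
3. not Box not (r implies p), w0
4. Dia Box (not r and (not p or not r)), w0
5. not (not r and (not p or not r)), w0
6. not (not p or not r), w0
7. p, w0
8. r, w0
9. r implies p, w1
10. p, w1
11. Box (not r and (not p or not r)), w2
12. not r and (not p or not r), w0
13. not r, w0
14. not p or not r, w0
Accessibility: w0Rw0, w0Rw1, w0Rw2, w1Rw0, w1Rw1, w1Rw2, w2Rw0, w2Rw1, w2Rw2
Branch closes: r and not r both at w0.
Every branch closes (one shown): valid in S5.
S4-tableau for the negation not ((Dia Box (not r and (not p or not r)) implies (not r and (not p or not r))) or Box not (r implies p)):
1. not ((Dia Box (not r and (not p or not r)) implies (not r and (not p or not r))) or Box not (r implies p)), w0
2. not (Dia Box (not r and (not p or not r)) implies (not r and (not p or not r))), w0
3. not Box not (r implies p), w0
4. Dia Box (not r and (not p or not r)), w0
5. not (not r and (not p or not r)), w0
6. not (not p or not r), w0
7. p, w0
8. r, w0
9. r implies p, w1
10. p, w1
11. Box (not r and (not p or not r)), w2
12. not r and (not p or not r), w2
13. not r, w2
14. not p or not r, w2
Accessibility: w0Rw0, w0Rw1, w0Rw2, w1Rw1, w2Rw2
Complete open branch: countermodel on an S4-frame, so not valid in S4, nor in K, T (the same frame is also a K-frame and a T-frame).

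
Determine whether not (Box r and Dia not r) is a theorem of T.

Tableau for the negation Box r and Dia not r:
1. Box r and Dia not r, w0
2. Box r, w0
3. Dia not r, w0
4. r, w0
5. not r, w1
6. r, w1
Accessibility: w0Rw0, w0Rw1, w1Rw1
Branch closes: r and not r both at w1.
Every branch of the negation's tableau closes; the branch above is one of them.

Yes, valid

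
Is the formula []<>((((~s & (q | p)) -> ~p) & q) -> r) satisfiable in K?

Satisfiable (open branch found)

1. []<>((((~s & (q | p)) -> ~p) & q) -> r), 0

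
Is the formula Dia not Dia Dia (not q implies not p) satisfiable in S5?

Satisfiable

1. Dia not Dia Dia (not q implies not p), u
2. not Dia Dia (not q implies not p), v   [Dia-rule on 1: fresh world v, uRv]
3. not Dia (not q implies not p), u   [neg-Dia-rule on 2 via vRu]
4. not Dia (not q implies not p), v   [neg-Dia-rule on 2 via vRv]
5. not (not q implies not p), u   [neg-Dia-rule on 3 via uRu]
6. not q, u   [neg-implies-rule on 5]
7. p, u   [neg-implies-rule on 5]
8. not (not q implies not p), v   [neg-Dia-rule on 3 via uRv]
9. not q, v   [neg-implies-rule on 8]
10. p, v   [neg-implies-rule on 8]
Accessibility: uRu, uRv, vRu, vRv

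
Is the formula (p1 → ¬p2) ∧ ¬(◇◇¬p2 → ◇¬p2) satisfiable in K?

1. (p1 → ¬p2) ∧ ¬(◇◇¬p2 → ◇¬p2), u
2. p1 → ¬p2, u   [∧-rule on 1]
3. ¬(◇◇¬p2 → ◇¬p2), u   [∧-rule on 1]
4. ◇◇¬p2, u   [¬→-rule on 3]
5. ¬◇¬p2, u   [¬→-rule on 3]
6. ¬p2, u   [→-rule on 2 (branches; this branch)]
7. ◇¬p2, v   [◇-rule on 4: fresh world v, uRv]
8. p2, v   [¬◇-rule on 5 via uRv]
9. ¬p2, w   [◇-rule on 7: fresh world w, vRw]
Accessibility: uRv, vRw

Yes, satisfiable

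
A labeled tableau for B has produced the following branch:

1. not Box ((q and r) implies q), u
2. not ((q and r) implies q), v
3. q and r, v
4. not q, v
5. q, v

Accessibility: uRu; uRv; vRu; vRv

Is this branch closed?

Both q and not q appear at v.

Yes, closed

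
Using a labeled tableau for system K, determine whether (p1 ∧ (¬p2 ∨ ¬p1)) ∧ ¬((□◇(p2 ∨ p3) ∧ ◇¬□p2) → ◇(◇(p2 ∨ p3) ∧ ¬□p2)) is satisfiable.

1. (p1 ∧ (¬p2 ∨ ¬p1)) ∧ ¬((□◇(p2 ∨ p3) ∧ ◇¬□p2) → ◇(◇(p2 ∨ p3) ∧ ¬□p2)), w0
2. p1 ∧ (¬p2 ∨ ¬p1), w0   [∧-rule on 1]
3. ¬((□◇(p2 ∨ p3) ∧ ◇¬□p2) → ◇(◇(p2 ∨ p3) ∧ ¬□p2)), w0   [∧-rule on 1]
4. p1, w0   [∧-rule on 2]
5. ¬p2 ∨ ¬p1, w0   [∧-rule on 2]
6. □◇(p2 ∨ p3) ∧ ◇¬□p2, w0   [¬→-rule on 3]
7. ¬◇(◇(p2 ∨ p3) ∧ ¬□p2), w0   [¬→-rule on 3]
8. □◇(p2 ∨ p3), w0   [∧-rule on 6]
9. ◇¬□p2, w0   [∧-rule on 6]
10. ¬p2, w0   [∨-rule on 5 (branches; this branch)]
11. ¬□p2, w1   [◇-rule on 9: fresh world w1, w0Rw1]
12. ¬(◇(p2 ∨ p3) ∧ ¬□p2), w1   [¬◇-rule on 7 via w0Rw1]
13. ◇(p2 ∨ p3), w1   [□-rule on 8 via w0Rw1]
14. ¬◇(p2 ∨ p3), w1   [¬∧-rule on 12 (branches; this branch)]
15. ¬p2, w2   [¬□-rule on 11: fresh world w2, w1Rw2]
16. ¬(p2 ∨ p3), w2   [¬◇-rule on 14 via w1Rw2]
17. ¬p3, w2   [¬∨-rule on 16]
18. p2 ∨ p3, w3   [◇-rule on 13: fresh world w3, w1Rw3]
19. ¬(p2 ∨ p3), w3   [¬◇-rule on 14 via w1Rw3]
20. ¬p2, w3   [¬∨-rule on 19]
21. ¬p3, w3   [¬∨-rule on 19]
22. p3, w3   [∨-rule on 18 (branches; this branch)]
Accessibility: w0Rw1, w1Rw2, w1Rw3
Branch closes: p3 and ¬p3 both at w3.
(One branch shown.) All branches close.

No, unsatisfiable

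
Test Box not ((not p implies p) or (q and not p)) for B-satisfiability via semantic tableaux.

1. Box not ((not p implies p) or (q and not p)), u
2. not ((not p implies p) or (q and not p)), u
3. not (not p implies p), u
4. not (q and not p), u
5. not p, u
6. not q, u
Accessibility: uRu

Satisfiable (open branch found)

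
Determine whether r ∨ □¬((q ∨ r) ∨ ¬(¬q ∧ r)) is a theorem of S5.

Invalid (countermodel exists)

Tableau for the negation ¬(r ∨ □¬((q ∨ r) ∨ ¬(¬q ∧ r))):
1. ¬(r ∨ □¬((q ∨ r) ∨ ¬(¬q ∧ r))), 0
2. ¬r, 0
3. ¬□¬((q ∨ r) ∨ ¬(¬q ∧ r)), 0
4. (q ∨ r) ∨ ¬(¬q ∧ r), 1
5. ¬(¬q ∧ r), 1
6. ¬r, 1
Accessibility: 0R0, 0R1, 1R0, 1R1
The negation has an open branch (countermodel exists).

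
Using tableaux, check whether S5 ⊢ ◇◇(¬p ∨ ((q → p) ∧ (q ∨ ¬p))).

Tableau for the negation ¬◇◇(¬p ∨ ((q → p) ∧ (q ∨ ¬p))):
1. ¬◇◇(¬p ∨ ((q → p) ∧ (q ∨ ¬p))), 0
2. ¬◇(¬p ∨ ((q → p) ∧ (q ∨ ¬p))), 0
3. ¬(¬p ∨ ((q → p) ∧ (q ∨ ¬p))), 0
4. p, 0
5. ¬((q → p) ∧ (q ∨ ¬p)), 0
6. ¬(q ∨ ¬p), 0
7. ¬q, 0
Accessibility: 0R0
The negation has an open branch (countermodel exists).

Not valid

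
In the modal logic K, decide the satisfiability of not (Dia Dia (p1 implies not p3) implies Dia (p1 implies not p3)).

Satisfiable (open branch found)

1. not (Dia Dia (p1 implies not p3) implies Dia (p1 implies not p3)), w0
2. Dia Dia (p1 implies not p3), w0
3. not Dia (p1 implies not p3), w0
4. Dia (p1 implies not p3), w1
5. not (p1 implies not p3), w1
6. p1, w1
7. p3, w1
8. p1 implies not p3, w2
9. not p3, w2
Accessibility: w0Rw1, w1Rw2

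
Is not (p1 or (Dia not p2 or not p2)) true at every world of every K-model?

Invalid (countermodel exists)

Tableau for the negation p1 or (Dia not p2 or not p2):
1. p1 or (Dia not p2 or not p2), u
2. Dia not p2 or not p2, u
3. not p2, u
The negation has an open branch (countermodel exists).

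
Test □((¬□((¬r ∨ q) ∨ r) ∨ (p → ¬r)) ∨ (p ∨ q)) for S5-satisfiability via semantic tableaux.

Satisfiable (open branch found)

1. □((¬□((¬r ∨ q) ∨ r) ∨ (p → ¬r)) ∨ (p ∨ q)), u
2. (¬□((¬r ∨ q) ∨ r) ∨ (p → ¬r)) ∨ (p ∨ q), u
3. p ∨ q, u
4. q, u
Accessibility: uRu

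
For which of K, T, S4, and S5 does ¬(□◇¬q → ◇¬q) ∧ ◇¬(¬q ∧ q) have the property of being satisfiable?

K

T-tableau for the formula:
1. ¬(□◇¬q → ◇¬q) ∧ ◇¬(¬q ∧ q), 0
2. ¬(□◇¬q → ◇¬q), 0   [∧-rule on 1]
3. ◇¬(¬q ∧ q), 0   [∧-rule on 1]
4. □◇¬q, 0   [¬→-rule on 2]
5. ¬◇¬q, 0   [¬→-rule on 2]
6. ◇¬q, 0   [□-rule on 4 via 0R0]
7. q, 0   [¬◇-rule on 5 via 0R0]
8. ¬(¬q ∧ q), 1   [◇-rule on 3: fresh world 1, 0R1]
9. ◇¬q, 1   [□-rule on 4 via 0R1]
10. q, 1   [¬◇-rule on 5 via 0R1]
11. ¬q, 2   [◇-rule on 6: fresh world 2, 0R2]
12. ◇¬q, 2   [□-rule on 4 via 0R2]
13. q, 2   [¬◇-rule on 5 via 0R2]
Accessibility: 0R0, 0R1, 0R2, 1R1, 2R2
Branch closes: q and ¬q both at 2.
Every branch closes (one shown): unsatisfiable in T, hence also in S4, S5 (every S4/S5-frame is a T-frame).
K-tableau for the formula:
1. ¬(□◇¬q → ◇¬q) ∧ ◇¬(¬q ∧ q), 0
2. ¬(□◇¬q → ◇¬q), 0   [∧-rule on 1]
3. ◇¬(¬q ∧ q), 0   [∧-rule on 1]
4. □◇¬q, 0   [¬→-rule on 2]
5. ¬◇¬q, 0   [¬→-rule on 2]
6. ¬(¬q ∧ q), 1   [◇-rule on 3: fresh world 1, 0R1]
7. ◇¬q, 1   [□-rule on 4 via 0R1]
8. q, 1   [¬◇-rule on 5 via 0R1]
9. ¬q, 2   [◇-rule on 7: fresh world 2, 1R2]
Accessibility: 0R1, 1R2
Complete open branch: satisfiable in K.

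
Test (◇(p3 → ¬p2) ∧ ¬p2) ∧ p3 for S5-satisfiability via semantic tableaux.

1. (◇(p3 → ¬p2) ∧ ¬p2) ∧ p3, 0
2. ◇(p3 → ¬p2) ∧ ¬p2, 0
3. p3, 0
4. ◇(p3 → ¬p2), 0
5. ¬p2, 0
6. p3 → ¬p2, 1
7. ¬p2, 1
Accessibility: 0R0, 0R1, 1R0, 1R1

Satisfiable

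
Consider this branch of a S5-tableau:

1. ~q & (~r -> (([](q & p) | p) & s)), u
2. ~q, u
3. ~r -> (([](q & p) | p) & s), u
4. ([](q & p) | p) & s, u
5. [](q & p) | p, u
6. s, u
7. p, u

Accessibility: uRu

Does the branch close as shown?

Not closed

There is no literal clash: for every atom and world, at most one sign appears.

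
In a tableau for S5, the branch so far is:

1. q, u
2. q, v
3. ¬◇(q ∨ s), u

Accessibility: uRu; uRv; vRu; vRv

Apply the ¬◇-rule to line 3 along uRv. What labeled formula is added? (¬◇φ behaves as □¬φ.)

¬◇φ behaves as □¬φ: propagate the negated body to each accessible world.

¬(q ∨ s), v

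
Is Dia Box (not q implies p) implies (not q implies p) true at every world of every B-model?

Tableau for the negation not (Dia Box (not q implies p) implies (not q implies p)):
1. not (Dia Box (not q implies p) implies (not q implies p)), w0
2. Dia Box (not q implies p), w0
3. not (not q implies p), w0
4. not q, w0
5. not p, w0
6. Box (not q implies p), w1
7. not q implies p, w0
8. not q implies p, w1
9. p, w0
Accessibility: w0Rw0, w0Rw1, w1Rw0, w1Rw1
Branch closes: p and not p both at w0.
All branches of the negation close; one closing branch shown above.

Valid in B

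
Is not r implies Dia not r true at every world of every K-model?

Tableau for the negation not (not r implies Dia not r):
1. not (not r implies Dia not r), w0
2. not r, w0   [neg-implies-rule on 1]
3. not Dia not r, w0   [neg-implies-rule on 1]
The negation has an open branch (countermodel exists).

Invalid (countermodel exists)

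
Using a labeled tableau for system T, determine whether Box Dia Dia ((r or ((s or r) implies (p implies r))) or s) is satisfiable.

1. Box Dia Dia ((r or ((s or r) implies (p implies r))) or s), w0
2. Dia Dia ((r or ((s or r) implies (p implies r))) or s), w0
3. Dia ((r or ((s or r) implies (p implies r))) or s), w1
4. Dia Dia ((r or ((s or r) implies (p implies r))) or s), w1
5. (r or ((s or r) implies (p implies r))) or s, w2
6. s, w2
7. Dia ((r or ((s or r) implies (p implies r))) or s), w3
8. (r or ((s or r) implies (p implies r))) or s, w4
9. s, w4
Accessibility: w0Rw0, w0Rw1, w1Rw1, w1Rw2, w1Rw3, w2Rw2, w3Rw3, w3Rw4, w4Rw4

Satisfiable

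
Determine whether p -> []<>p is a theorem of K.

Tableau for the negation ~(p -> []<>p):
1. ~(p -> []<>p), u
2. p, u
3. ~[]<>p, u
4. ~<>p, v
Accessibility: uRv
The negation has an open branch (countermodel exists).

Not valid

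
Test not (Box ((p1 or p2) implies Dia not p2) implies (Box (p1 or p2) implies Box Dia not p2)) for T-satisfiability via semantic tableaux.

Unsatisfiable

1. not (Box ((p1 or p2) implies Dia not p2) implies (Box (p1 or p2) implies Box Dia not p2)), u
2. Box ((p1 or p2) implies Dia not p2), u   [neg-implies-rule on 1]
3. not (Box (p1 or p2) implies Box Dia not p2), u   [neg-implies-rule on 1]
4. Box (p1 or p2), u   [neg-implies-rule on 3]
5. not Box Dia not p2, u   [neg-implies-rule on 3]
6. (p1 or p2) implies Dia not p2, u   [Box-rule on 2 via uRu]
7. p1 or p2, u   [Box-rule on 4 via uRu]
8. Dia not p2, u   [implies-rule on 6 (branches; this branch)]
9. p2, u   [or-rule on 7 (branches; this branch)]
10. not Dia not p2, v   [neg-Box-rule on 5: fresh world v, uRv]
11. (p1 or p2) implies Dia not p2, v   [Box-rule on 2 via uRv]
12. p1 or p2, v   [Box-rule on 4 via uRv]
13. p2, v   [neg-Dia-rule on 10 via vRv]
14. Dia not p2, v   [implies-rule on 11 (branches; this branch)]
15. not p2, w   [Dia-rule on 8: fresh world w, uRw]
16. (p1 or p2) implies Dia not p2, w   [Box-rule on 2 via uRw]
17. p1 or p2, w   [Box-rule on 4 via uRw]
18. Dia not p2, w   [implies-rule on 16 (branches; this branch)]
19. p1, w   [or-rule on 17 (branches; this branch)]
20. not p2, x   [Dia-rule on 14: fresh world x, vRx]
21. p2, x   [neg-Dia-rule on 10 via vRx]
Accessibility: uRu, uRv, uRw, vRv, vRx, wRw, xRx
Branch closes: p2 and not p2 both at x.
Every branch closes; the branch above is one of them.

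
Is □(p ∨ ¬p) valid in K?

Valid

Tableau for the negation ¬□(p ∨ ¬p):
1. ¬□(p ∨ ¬p), 0
2. ¬(p ∨ ¬p), 1   [¬□-rule on 1: fresh world 1, 0R1]
3. ¬p, 1   [¬∨-rule on 2]
4. p, 1   [¬∨-rule on 2]
Accessibility: 0R1
Branch closes: p and ¬p both at 1.
All branches of the negation close; one closing branch shown above.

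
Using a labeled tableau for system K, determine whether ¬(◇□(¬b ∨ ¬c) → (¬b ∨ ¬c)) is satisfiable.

1. ¬(◇□(¬b ∨ ¬c) → (¬b ∨ ¬c)), 0
2. ◇□(¬b ∨ ¬c), 0
3. ¬(¬b ∨ ¬c), 0
4. b, 0
5. c, 0
6. □(¬b ∨ ¬c), 1
Accessibility: 0R1

Satisfiable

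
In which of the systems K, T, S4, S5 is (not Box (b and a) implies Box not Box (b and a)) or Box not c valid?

S5

S5-tableau for the negation not ((not Box (b and a) implies Box not Box (b and a)) or Box not c):
1. not ((not Box (b and a) implies Box not Box (b and a)) or Box not c), 0
2. not (not Box (b and a) implies Box not Box (b and a)), 0
3. not Box not c, 0
4. not Box (b and a), 0
5. not Box not Box (b and a), 0
6. c, 1
7. not (b and a), 2
8. not a, 2
9. Box (b and a), 3
10. b and a, 0
11. b, 0
12. a, 0
13. b and a, 1
14. b, 1
15. a, 1
16. b and a, 2
17. b, 2
18. a, 2
Accessibility: 0R0, 0R1, 0R2, 0R3, 1R0, 1R1, 1R2, 1R3, 2R0, 2R1, 2R2, 2R3, 3R0, 3R1, 3R2, 3R3
Branch closes: a and not a both at 2.
Every branch closes (one shown): valid in S5.
S4-tableau for the negation not ((not Box (b and a) implies Box not Box (b and a)) or Box not c):
1. not ((not Box (b and a) implies Box not Box (b and a)) or Box not c), 0
2. not (not Box (b and a) implies Box not Box (b and a)), 0
3. not Box not c, 0
4. not Box (b and a), 0
5. not Box not Box (b and a), 0
6. c, 1
7. not (b and a), 2
8. not a, 2
9. Box (b and a), 3
10. b and a, 3
11. b, 3
12. a, 3
Accessibility: 0R0, 0R1, 0R2, 0R3, 1R1, 2R2, 3R3
Complete open branch: countermodel on an S4-frame, so not valid in S4, nor in K, T (the same frame is also a K-frame and a T-frame).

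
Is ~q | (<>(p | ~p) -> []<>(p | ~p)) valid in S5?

Yes, valid

Tableau for the negation ~(~q | (<>(p | ~p) -> []<>(p | ~p))):
1. ~(~q | (<>(p | ~p) -> []<>(p | ~p))), u
2. q, u   [~|-rule on 1]
3. ~(<>(p | ~p) -> []<>(p | ~p)), u   [~|-rule on 1]
4. <>(p | ~p), u   [~->-rule on 3]
5. ~[]<>(p | ~p), u   [~->-rule on 3]
6. p | ~p, v   [<>-rule on 4: fresh world v, uRv]
7. ~p, v   [|-rule on 6 (branches; this branch)]
8. ~<>(p | ~p), w   [~[]-rule on 5: fresh world w, uRw]
9. ~(p | ~p), u   [~<>-rule on 8 via wRu]
10. ~p, u   [~|-rule on 9]
11. p, u   [~|-rule on 9]
Accessibility: uRu, uRv, uRw, vRu, vRv, vRw, wRu, wRv, wRw
Branch closes: p and ~p both at u.
Every branch of the negation's tableau closes; the branch above is one of them.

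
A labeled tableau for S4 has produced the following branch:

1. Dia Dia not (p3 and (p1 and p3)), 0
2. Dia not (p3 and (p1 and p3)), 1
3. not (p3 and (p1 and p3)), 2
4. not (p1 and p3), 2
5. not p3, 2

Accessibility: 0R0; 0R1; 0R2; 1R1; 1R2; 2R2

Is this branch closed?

No atom appears with both signs at the same world.

No, open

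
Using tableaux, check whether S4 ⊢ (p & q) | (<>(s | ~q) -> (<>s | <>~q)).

Tableau for the negation ~((p & q) | (<>(s | ~q) -> (<>s | <>~q))):
1. ~((p & q) | (<>(s | ~q) -> (<>s | <>~q))), u
2. ~(p & q), u
3. ~(<>(s | ~q) -> (<>s | <>~q)), u
4. <>(s | ~q), u
5. ~(<>s | <>~q), u
6. ~<>s, u
7. ~<>~q, u
8. ~s, u
9. q, u
10. ~p, u
11. s | ~q, v
12. ~s, v
13. q, v
14. ~q, v
Accessibility: uRu, uRv, vRv
Branch closes: q and ~q both at v.
Every branch of the negation's tableau closes; the branch above is one of them.

Valid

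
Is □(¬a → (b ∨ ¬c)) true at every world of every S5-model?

Tableau for the negation ¬□(¬a → (b ∨ ¬c)):
1. ¬□(¬a → (b ∨ ¬c)), 0
2. ¬(¬a → (b ∨ ¬c)), 1
3. ¬a, 1
4. ¬(b ∨ ¬c), 1
5. ¬b, 1
6. c, 1
Accessibility: 0R0, 0R1, 1R0, 1R1
The negation has an open branch (countermodel exists).

Invalid (countermodel exists)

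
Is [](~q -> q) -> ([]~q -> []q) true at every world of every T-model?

Tableau for the negation ~([](~q -> q) -> ([]~q -> []q)):
1. ~([](~q -> q) -> ([]~q -> []q)), u
2. [](~q -> q), u   [~->-rule on 1]
3. ~([]~q -> []q), u   [~->-rule on 1]
4. []~q, u   [~->-rule on 3]
5. ~[]q, u   [~->-rule on 3]
6. ~q -> q, u   [[]-rule on 2 via uRu]
7. ~q, u   [[]-rule on 4 via uRu]
8. q, u   [->-rule on 6 (branches; this branch)]
Accessibility: uRu
Branch closes: q and ~q both at u.
Every branch of the negation's tableau closes; the branch above is one of them.

Valid in T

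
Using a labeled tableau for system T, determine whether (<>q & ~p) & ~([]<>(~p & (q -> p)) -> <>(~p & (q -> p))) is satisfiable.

1. (<>q & ~p) & ~([]<>(~p & (q -> p)) -> <>(~p & (q -> p))), u
2. <>q & ~p, u
3. ~([]<>(~p & (q -> p)) -> <>(~p & (q -> p))), u
4. <>q, u
5. ~p, u
6. []<>(~p & (q -> p)), u
7. ~<>(~p & (q -> p)), u
8. <>(~p & (q -> p)), u
9. ~(~p & (q -> p)), u
10. ~(q -> p), u
11. q, u
12. q, v
13. <>(~p & (q -> p)), v
14. ~(~p & (q -> p)), v
15. ~(q -> p), v
16. ~p, v
17. ~p & (q -> p), w
18. ~p, w
19. q -> p, w
20. <>(~p & (q -> p)), w
21. ~(~p & (q -> p)), w
22. ~q, w
23. ~(q -> p), w
24. q, w
Accessibility: uRu, uRv, uRw, vRv, wRw
Branch closes: q and ~q both at w.
Every branch closes; the branch above is one of them.

Unsatisfiable (every branch closes)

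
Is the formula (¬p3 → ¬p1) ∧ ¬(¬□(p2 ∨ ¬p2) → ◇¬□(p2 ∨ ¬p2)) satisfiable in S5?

1. (¬p3 → ¬p1) ∧ ¬(¬□(p2 ∨ ¬p2) → ◇¬□(p2 ∨ ¬p2)), u
2. ¬p3 → ¬p1, u   [∧-rule on 1]
3. ¬(¬□(p2 ∨ ¬p2) → ◇¬□(p2 ∨ ¬p2)), u   [∧-rule on 1]
4. ¬□(p2 ∨ ¬p2), u   [¬→-rule on 3]
5. ¬◇¬□(p2 ∨ ¬p2), u   [¬→-rule on 3]
6. □(p2 ∨ ¬p2), u   [¬◇-rule on 5 via uRu]
7. p2 ∨ ¬p2, u   [□-rule on 6 via uRu]
8. ¬p1, u   [→-rule on 2 (branches; this branch)]
9. ¬p2, u   [∨-rule on 7 (branches; this branch)]
10. ¬(p2 ∨ ¬p2), v   [¬□-rule on 4: fresh world v, uRv]
11. ¬p2, v   [¬∨-rule on 10]
12. p2, v   [¬∨-rule on 10]
Accessibility: uRu, uRv, vRu, vRv
Branch closes: p2 and ¬p2 both at v.
(One branch shown.) All branches close.

Unsatisfiable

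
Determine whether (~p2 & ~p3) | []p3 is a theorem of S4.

Tableau for the negation ~((~p2 & ~p3) | []p3):
1. ~((~p2 & ~p3) | []p3), u
2. ~(~p2 & ~p3), u   [~|-rule on 1]
3. ~[]p3, u   [~|-rule on 1]
4. p3, u   [~&-rule on 2 (branches; this branch)]
5. ~p3, v   [~[]-rule on 3: fresh world v, uRv]
Accessibility: uRu, uRv, vRv
The negation has an open branch (countermodel exists).

No, not valid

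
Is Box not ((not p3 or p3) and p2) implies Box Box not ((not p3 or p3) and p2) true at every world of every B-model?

Tableau for the negation not (Box not ((not p3 or p3) and p2) implies Box Box not ((not p3 or p3) and p2)):
1. not (Box not ((not p3 or p3) and p2) implies Box Box not ((not p3 or p3) and p2)), 0
2. Box not ((not p3 or p3) and p2), 0
3. not Box Box not ((not p3 or p3) and p2), 0
4. not ((not p3 or p3) and p2), 0
5. not p2, 0
6. not Box not ((not p3 or p3) and p2), 1
7. not ((not p3 or p3) and p2), 1
8. not p2, 1
9. (not p3 or p3) and p2, 2
10. not p3 or p3, 2
11. p2, 2
12. p3, 2
Accessibility: 0R0, 0R1, 1R0, 1R1, 1R2, 2R1, 2R2
The negation has an open branch (countermodel exists).

Not valid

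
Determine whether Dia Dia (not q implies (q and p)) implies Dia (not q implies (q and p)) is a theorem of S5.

Tableau for the negation not (Dia Dia (not q implies (q and p)) implies Dia (not q implies (q and p))):
1. not (Dia Dia (not q implies (q and p)) implies Dia (not q implies (q and p))), u
2. Dia Dia (not q implies (q and p)), u
3. not Dia (not q implies (q and p)), u
4. not (not q implies (q and p)), u
5. not q, u
6. not (q and p), u
7. not p, u
8. Dia (not q implies (q and p)), v
9. not (not q implies (q and p)), v
10. not q, v
11. not (q and p), v
12. not p, v
13. not q implies (q and p), w
14. not (not q implies (q and p)), w
15. not q, w
16. not (q and p), w
17. q and p, w
18. q, w
19. p, w
Accessibility: uRu, uRv, uRw, vRu, vRv, vRw, wRu, wRv, wRw
Branch closes: q and not q both at w.
All branches of the negation close; one closing branch shown above.

Valid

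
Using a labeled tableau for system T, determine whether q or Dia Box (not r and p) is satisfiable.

Yes, satisfiable

1. q or Dia Box (not r and p), u
2. Dia Box (not r and p), u
3. Box (not r and p), v
4. not r and p, v
5. not r, v
6. p, v
Accessibility: uRu, uRv, vRv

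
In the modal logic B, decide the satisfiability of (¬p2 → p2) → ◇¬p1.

1. (¬p2 → p2) → ◇¬p1, w0
2. ◇¬p1, w0
3. ¬p1, w1
Accessibility: w0Rw0, w0Rw1, w1Rw0, w1Rw1

Yes, satisfiable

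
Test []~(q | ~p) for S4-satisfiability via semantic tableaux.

Satisfiable (open branch found)

1. []~(q | ~p), w0
2. ~(q | ~p), w0
3. ~q, w0
4. p, w0
Accessibility: w0Rw0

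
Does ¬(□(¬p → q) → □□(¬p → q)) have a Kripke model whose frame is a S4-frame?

1. ¬(□(¬p → q) → □□(¬p → q)), 0
2. □(¬p → q), 0   [¬→-rule on 1]
3. ¬□□(¬p → q), 0   [¬→-rule on 1]
4. ¬p → q, 0   [□-rule on 2 via 0R0]
5. q, 0   [→-rule on 4 (branches; this branch)]
6. ¬□(¬p → q), 1   [¬□-rule on 3: fresh world 1, 0R1]
7. ¬p → q, 1   [□-rule on 2 via 0R1]
8. q, 1   [→-rule on 7 (branches; this branch)]
9. ¬(¬p → q), 2   [¬□-rule on 6: fresh world 2, 1R2]
10. ¬p, 2   [¬→-rule on 9]
11. ¬q, 2   [¬→-rule on 9]
12. ¬p → q, 2   [□-rule on 2 via 0R2]
13. q, 2   [→-rule on 12 (branches; this branch)]
Accessibility: 0R0, 0R1, 0R2, 1R1, 1R2, 2R2
Branch closes: q and ¬q both at 2.
(One branch shown.) All branches close.

Unsatisfiable (every branch closes)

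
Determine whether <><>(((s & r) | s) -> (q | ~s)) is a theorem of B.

Tableau for the negation ~<><>(((s & r) | s) -> (q | ~s)):
1. ~<><>(((s & r) | s) -> (q | ~s)), 0
2. ~<>(((s & r) | s) -> (q | ~s)), 0
3. ~(((s & r) | s) -> (q | ~s)), 0
4. (s & r) | s, 0
5. ~(q | ~s), 0
6. ~q, 0
7. s, 0
Accessibility: 0R0
The negation has an open branch (countermodel exists).

Invalid (countermodel exists)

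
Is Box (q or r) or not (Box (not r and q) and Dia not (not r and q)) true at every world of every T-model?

Tableau for the negation not (Box (q or r) or not (Box (not r and q) and Dia not (not r and q))):
1. not (Box (q or r) or not (Box (not r and q) and Dia not (not r and q))), w0
2. not Box (q or r), w0
3. Box (not r and q) and Dia not (not r and q), w0
4. Box (not r and q), w0
5. Dia not (not r and q), w0
6. not r and q, w0
7. not r, w0
8. q, w0
9. not (q or r), w1
10. not q, w1
11. not r, w1
12. not r and q, w1
13. q, w1
Accessibility: w0Rw0, w0Rw1, w1Rw1
Branch closes: q and not q both at w1.
Every branch of the negation's tableau closes; the branch above is one of them.

Valid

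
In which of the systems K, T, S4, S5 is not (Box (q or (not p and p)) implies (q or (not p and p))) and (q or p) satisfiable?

T-tableau for the formula:
1. not (Box (q or (not p and p)) implies (q or (not p and p))) and (q or p), u
2. not (Box (q or (not p and p)) implies (q or (not p and p))), u   [and-rule on 1]
3. q or p, u   [and-rule on 1]
4. Box (q or (not p and p)), u   [neg-implies-rule on 2]
5. not (q or (not p and p)), u   [neg-implies-rule on 2]
6. not q, u   [neg-or-rule on 5]
7. not (not p and p), u   [neg-or-rule on 5]
8. q or (not p and p), u   [Box-rule on 4 via uRu]
9. p, u   [or-rule on 3 (branches; this branch)]
10. not p and p, u   [or-rule on 8 (branches; this branch)]
11. not p, u   [and-rule on 10]
Accessibility: uRu
Branch closes: p and not p both at u.
Every branch closes (one shown): unsatisfiable in T, hence also in S4, S5 (every S4/S5-frame is a T-frame).
K-tableau for the formula:
1. not (Box (q or (not p and p)) implies (q or (not p and p))) and (q or p), u
2. not (Box (q or (not p and p)) implies (q or (not p and p))), u   [and-rule on 1]
3. q or p, u   [and-rule on 1]
4. Box (q or (not p and p)), u   [neg-implies-rule on 2]
5. not (q or (not p and p)), u   [neg-implies-rule on 2]
6. not q, u   [neg-or-rule on 5]
7. not (not p and p), u   [neg-or-rule on 5]
8. p, u   [or-rule on 3 (branches; this branch)]
Complete open branch: satisfiable in K.

K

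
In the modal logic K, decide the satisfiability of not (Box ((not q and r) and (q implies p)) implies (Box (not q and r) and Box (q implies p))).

No, unsatisfiable

1. not (Box ((not q and r) and (q implies p)) implies (Box (not q and r) and Box (q implies p))), 0
2. Box ((not q and r) and (q implies p)), 0   [neg-implies-rule on 1]
3. not (Box (not q and r) and Box (q implies p)), 0   [neg-implies-rule on 1]
4. not Box (q implies p), 0   [neg-and-rule on 3 (branches; this branch)]
5. not (q implies p), 1   [neg-Box-rule on 4: fresh world 1, 0R1]
6. q, 1   [neg-implies-rule on 5]
7. not p, 1   [neg-implies-rule on 5]
8. (not q and r) and (q implies p), 1   [Box-rule on 2 via 0R1]
9. not q and r, 1   [and-rule on 8]
10. q implies p, 1   [and-rule on 8]
11. not q, 1   [and-rule on 9]
12. r, 1   [and-rule on 9]
Accessibility: 0R1
Branch closes: q and not q both at 1.
Every branch closes; the branch above is one of them.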